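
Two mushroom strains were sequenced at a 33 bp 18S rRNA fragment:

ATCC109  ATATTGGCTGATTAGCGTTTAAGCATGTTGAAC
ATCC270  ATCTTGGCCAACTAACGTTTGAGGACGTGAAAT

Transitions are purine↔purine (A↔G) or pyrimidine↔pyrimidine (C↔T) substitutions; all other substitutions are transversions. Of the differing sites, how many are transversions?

3

Mismatches occur at site 3 (A/C, transversion), site 9 (T/C, transition), site 10 (G/A, transition), site 12 (T/C, transition), site 15 (G/A, transition), site 21 (A/G, transition), site 24 (C/G, transversion), site 26 (T/C, transition), site 29 (T/G, transversion), site 30 (G/A, transition), site 33 (C/T, transition).
Of the 11 differences, 8 transitions and 3 transversions, so the answer is 3.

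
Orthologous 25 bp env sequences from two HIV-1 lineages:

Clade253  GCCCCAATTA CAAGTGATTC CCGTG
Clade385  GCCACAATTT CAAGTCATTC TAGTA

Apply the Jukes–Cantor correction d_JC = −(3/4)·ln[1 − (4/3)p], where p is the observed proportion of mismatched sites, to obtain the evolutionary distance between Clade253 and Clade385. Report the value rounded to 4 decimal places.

The sequences differ at positions 4 (C/A), 10 (A/T), 16 (G/C), 21 (C/T), 22 (C/A), 25 (G/A).
p = 6/25 = 0.240000.
d = −0.75 · ln(1 − (4/3)·0.240000) = −0.75 · ln(0.680000) = −0.75 · (-0.385662) = 0.2892.

0.2892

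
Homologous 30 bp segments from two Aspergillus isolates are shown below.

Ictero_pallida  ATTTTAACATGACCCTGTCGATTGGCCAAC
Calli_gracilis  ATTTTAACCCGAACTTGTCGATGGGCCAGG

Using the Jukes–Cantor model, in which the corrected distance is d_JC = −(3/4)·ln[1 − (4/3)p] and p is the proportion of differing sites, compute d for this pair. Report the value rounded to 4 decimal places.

Differing sites — 9:A/C; 10:T/C; 13:C/A; 15:C/T; 23:T/G; 29:A/G; 30:C/G.
p = 7/30 = 0.233333.
d = −0.75 · ln(1 − (4/3)·0.233333) = −0.75 · ln(0.688889) = −0.75 · (-0.372675) = 0.2795.

0.2795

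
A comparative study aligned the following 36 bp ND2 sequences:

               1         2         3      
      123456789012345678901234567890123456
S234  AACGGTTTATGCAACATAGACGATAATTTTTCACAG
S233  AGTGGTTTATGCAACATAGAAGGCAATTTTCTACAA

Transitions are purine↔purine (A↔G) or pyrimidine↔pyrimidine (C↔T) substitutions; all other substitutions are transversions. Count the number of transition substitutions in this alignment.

Differing sites — 2:A/G (Ti); 3:C/T (Ti); 21:C/A (Tv); 23:A/G (Ti); 24:T/C (Ti); 31:T/C (Ti); 32:C/T (Ti); 36:G/A (Ti).
Of the 8 differences, 7 transitions and 1 transversion, so the answer is 7.

7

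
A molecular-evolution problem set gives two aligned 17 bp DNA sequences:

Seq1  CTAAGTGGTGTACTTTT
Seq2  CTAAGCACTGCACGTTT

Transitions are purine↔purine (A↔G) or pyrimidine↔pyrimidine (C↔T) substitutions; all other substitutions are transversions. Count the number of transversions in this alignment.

2

Mismatches occur at site 6 (T→C, transition), site 7 (G→A, transition), site 8 (G→C, transversion), site 11 (T→C, transition), site 14 (T→G, transversion).
Of the 5 differences, 3 transitions and 2 transversions, so the answer is 2.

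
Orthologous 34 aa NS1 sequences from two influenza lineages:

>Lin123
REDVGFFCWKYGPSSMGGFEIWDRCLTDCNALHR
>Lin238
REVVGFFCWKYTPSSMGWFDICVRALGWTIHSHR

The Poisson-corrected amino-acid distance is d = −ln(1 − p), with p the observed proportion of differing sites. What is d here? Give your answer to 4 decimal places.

The sequences differ at positions 3 (D/V), 12 (G/T), 18 (G/W), 20 (E/D), 22 (W/C), 23 (D/V), 25 (C/A), 27 (T/G), 28 (D/W), 29 (C/T), 30 (N/I), 31 (A/H), 32 (L/S).
p = 13/34 = 0.382353.
d = −ln(1 − 0.382353) = −ln(0.617647) = 0.4818.

0.4818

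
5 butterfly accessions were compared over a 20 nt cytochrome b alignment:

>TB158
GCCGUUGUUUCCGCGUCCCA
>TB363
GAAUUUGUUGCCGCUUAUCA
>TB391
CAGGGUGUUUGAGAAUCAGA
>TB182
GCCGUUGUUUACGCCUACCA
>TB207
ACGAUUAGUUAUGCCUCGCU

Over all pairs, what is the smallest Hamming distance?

Pairwise Hamming distances:
  TB158 vs TB363: 7
  TB158 vs TB391: 10
  TB158 vs TB182: 3
  TB158 vs TB207: 10
  TB363 vs TB391: 12
  TB363 vs TB182: 7
  TB363 vs TB207: 13
  TB391 vs TB182: 11
  TB391 vs TB207: 13
  TB182 vs TB207: 9
The smallest is 3, between TB158 and TB182.

3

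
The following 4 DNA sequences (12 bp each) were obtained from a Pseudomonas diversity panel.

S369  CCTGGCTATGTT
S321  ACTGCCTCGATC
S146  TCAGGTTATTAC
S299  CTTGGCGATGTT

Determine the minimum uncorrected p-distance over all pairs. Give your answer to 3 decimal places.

0.167

Pairwise Hamming distances:
  S369 vs S321: 6
  S369 vs S146: 6
  S369 vs S299: 2
  S321 vs S146: 8
  S321 vs S299: 8
  S146 vs S299: 8
The smallest is 2 mismatches, between S369 and S299; p = 2/12 = 0.167.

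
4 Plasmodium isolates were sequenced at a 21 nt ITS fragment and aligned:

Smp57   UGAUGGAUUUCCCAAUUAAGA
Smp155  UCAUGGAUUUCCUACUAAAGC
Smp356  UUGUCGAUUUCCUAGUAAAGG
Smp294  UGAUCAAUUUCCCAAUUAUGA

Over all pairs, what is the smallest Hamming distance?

Pairwise Hamming distances:
  Smp57 vs Smp155: 5
  Smp57 vs Smp356: 7
  Smp57 vs Smp294: 3
  Smp155 vs Smp356: 5
  Smp155 vs Smp294: 8
  Smp356 vs Smp294: 8
The smallest is 3, between Smp57 and Smp294.

3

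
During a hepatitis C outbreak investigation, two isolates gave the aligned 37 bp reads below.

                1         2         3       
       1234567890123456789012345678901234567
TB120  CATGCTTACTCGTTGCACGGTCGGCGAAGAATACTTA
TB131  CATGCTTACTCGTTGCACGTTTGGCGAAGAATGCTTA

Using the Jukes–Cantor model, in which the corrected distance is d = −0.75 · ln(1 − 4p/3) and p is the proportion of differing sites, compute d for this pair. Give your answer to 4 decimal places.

Mismatches occur at site 20 (G/T), site 22 (C/T), site 33 (A/G).
p = 3/37 = 0.081081.
d = −0.75 · ln(1 − (4/3)·0.081081) = −0.75 · ln(0.891892) = −0.75 · (-0.114410) = 0.0858.

0.0858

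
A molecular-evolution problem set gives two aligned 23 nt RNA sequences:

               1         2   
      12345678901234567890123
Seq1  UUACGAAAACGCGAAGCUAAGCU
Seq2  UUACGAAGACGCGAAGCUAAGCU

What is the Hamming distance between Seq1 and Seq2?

1

Differing sites — 8:A/G.
That gives 1 mismatch out of 23 aligned sites, so the Hamming distance is 1.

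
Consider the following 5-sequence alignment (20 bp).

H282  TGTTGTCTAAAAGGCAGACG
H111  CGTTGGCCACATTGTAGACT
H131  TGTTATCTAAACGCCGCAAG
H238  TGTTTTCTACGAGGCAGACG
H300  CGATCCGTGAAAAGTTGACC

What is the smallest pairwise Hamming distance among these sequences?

3

Pairwise Hamming distances:
  H282 vs H111: 8
  H282 vs H131: 6
  H282 vs H238: 3
  H282 vs H300: 10
  H111 vs H131: 13
  H111 vs H238: 9
  H111 vs H300: 11
  H131 vs H238: 8
  H131 vs H300: 14
  H238 vs H300: 12
The smallest is 3, between H282 and H238.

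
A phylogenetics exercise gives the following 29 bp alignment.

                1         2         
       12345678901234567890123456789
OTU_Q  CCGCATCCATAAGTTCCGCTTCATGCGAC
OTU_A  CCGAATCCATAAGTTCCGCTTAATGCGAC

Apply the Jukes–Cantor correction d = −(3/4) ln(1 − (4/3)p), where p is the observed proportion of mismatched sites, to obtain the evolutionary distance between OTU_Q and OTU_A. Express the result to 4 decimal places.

Differing sites — 4:C/A; 22:C/A.
p = 2/29 = 0.068966.
d = −0.75 · ln(1 − (4/3)·0.068966) = −0.75 · ln(0.908045) = −0.75 · (-0.096461) = 0.0723.

0.0723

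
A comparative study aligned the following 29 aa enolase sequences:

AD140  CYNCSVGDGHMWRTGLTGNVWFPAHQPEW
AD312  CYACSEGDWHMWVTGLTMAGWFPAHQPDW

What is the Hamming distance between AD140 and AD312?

Mismatches occur at site 3 (N/A), site 6 (V/E), site 9 (G/W), site 13 (R/V), site 18 (G/M), site 19 (N/A), site 20 (V/G), site 28 (E/D).
That gives 8 mismatches out of 29 aligned sites, so the Hamming distance is 8.

8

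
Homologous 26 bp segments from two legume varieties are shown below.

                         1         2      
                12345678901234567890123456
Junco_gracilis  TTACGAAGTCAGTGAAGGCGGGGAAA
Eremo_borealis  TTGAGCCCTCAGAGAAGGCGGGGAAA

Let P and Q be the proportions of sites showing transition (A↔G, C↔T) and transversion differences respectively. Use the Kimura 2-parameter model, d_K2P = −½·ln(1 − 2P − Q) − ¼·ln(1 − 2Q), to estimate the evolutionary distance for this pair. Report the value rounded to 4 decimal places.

0.2782

Mismatches occur at site 3 (A↔G, transition), site 4 (C↔A, transversion), site 6 (A↔C, transversion), site 7 (A↔C, transversion), site 8 (G↔C, transversion), site 13 (T↔A, transversion).
Of the 6 differences, 1 transition and 5 transversions over 26 sites: P = 1/26 = 0.038462, Q = 5/26 = 0.192308.
d = −0.5·ln(0.730768) − 0.25·ln(0.615384) = −0.5·(-0.313659) − 0.25·(-0.485509) = 0.2782.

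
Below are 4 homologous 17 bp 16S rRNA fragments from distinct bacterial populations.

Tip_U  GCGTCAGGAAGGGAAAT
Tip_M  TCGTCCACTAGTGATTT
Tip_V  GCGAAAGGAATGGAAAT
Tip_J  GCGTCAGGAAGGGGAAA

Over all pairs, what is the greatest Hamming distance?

11

Pairwise Hamming distances:
  Tip_U vs Tip_M: 8
  Tip_U vs Tip_V: 3
  Tip_U vs Tip_J: 2
  Tip_M vs Tip_V: 11
  Tip_M vs Tip_J: 10
  Tip_V vs Tip_J: 5
The largest is 11, between Tip_M and Tip_V.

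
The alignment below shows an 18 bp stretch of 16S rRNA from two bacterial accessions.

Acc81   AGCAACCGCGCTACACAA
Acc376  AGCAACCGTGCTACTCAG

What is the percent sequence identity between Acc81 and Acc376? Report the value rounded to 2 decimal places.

The sequences differ at positions 9 (C/T), 15 (A/T), 18 (A/G).
15 of the 18 sites match, so the percent identity is 15/18 × 100 = 83.33%.

83.33%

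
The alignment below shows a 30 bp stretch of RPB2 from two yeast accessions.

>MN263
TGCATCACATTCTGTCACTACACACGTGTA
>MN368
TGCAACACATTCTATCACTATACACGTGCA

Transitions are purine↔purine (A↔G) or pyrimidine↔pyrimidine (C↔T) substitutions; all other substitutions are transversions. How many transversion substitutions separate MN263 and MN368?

Mismatches occur at site 5 (T/A, transversion), site 14 (G/A, transition), site 21 (C/T, transition), site 29 (T/C, transition).
Of the 4 differences, 3 transitions and 1 transversion, so the answer is 1.

1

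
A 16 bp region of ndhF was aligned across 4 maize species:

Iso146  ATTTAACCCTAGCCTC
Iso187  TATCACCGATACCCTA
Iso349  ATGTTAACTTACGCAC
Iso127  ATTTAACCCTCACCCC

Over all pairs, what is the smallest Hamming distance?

3

Pairwise Hamming distances:
  Iso146 vs Iso187: 8
  Iso146 vs Iso349: 7
  Iso146 vs Iso127: 3
  Iso187 vs Iso349: 12
  Iso187 vs Iso127: 10
  Iso349 vs Iso127: 8
The smallest is 3, between Iso146 and Iso127.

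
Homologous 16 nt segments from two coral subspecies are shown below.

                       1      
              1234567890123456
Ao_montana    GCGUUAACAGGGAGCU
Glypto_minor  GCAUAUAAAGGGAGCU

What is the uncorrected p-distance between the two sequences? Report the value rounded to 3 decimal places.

0.250

The sequences differ at positions 3 (G/A), 5 (U/A), 6 (A/U), 8 (C/A).
There are 4 differences over 16 sites, so p = 4/16 = 0.250.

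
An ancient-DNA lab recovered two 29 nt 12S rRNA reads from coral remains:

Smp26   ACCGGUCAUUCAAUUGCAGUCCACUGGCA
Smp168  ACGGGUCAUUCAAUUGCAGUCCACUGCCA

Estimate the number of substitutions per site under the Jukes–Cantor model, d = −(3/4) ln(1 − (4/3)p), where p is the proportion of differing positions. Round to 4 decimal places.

Mismatches occur at site 3 (C→G), site 27 (G→C).
p = 2/29 = 0.068966.
d = −0.75 · ln(1 − (4/3)·0.068966) = −0.75 · ln(0.908045) = −0.75 · (-0.096461) = 0.0723.

0.0723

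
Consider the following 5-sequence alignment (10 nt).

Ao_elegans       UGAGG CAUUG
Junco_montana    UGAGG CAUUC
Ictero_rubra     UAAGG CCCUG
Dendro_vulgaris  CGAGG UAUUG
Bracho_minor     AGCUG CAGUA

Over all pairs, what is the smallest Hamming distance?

Pairwise Hamming distances:
  Ao_elegans vs Junco_montana: 1
  Ao_elegans vs Ictero_rubra: 3
  Ao_elegans vs Dendro_vulgaris: 2
  Ao_elegans vs Bracho_minor: 5
  Junco_montana vs Ictero_rubra: 4
  Junco_montana vs Dendro_vulgaris: 3
  Junco_montana vs Bracho_minor: 5
  Ictero_rubra vs Dendro_vulgaris: 5
  Ictero_rubra vs Bracho_minor: 7
  Dendro_vulgaris vs Bracho_minor: 6
The smallest is 1, between Ao_elegans and Junco_montana.

1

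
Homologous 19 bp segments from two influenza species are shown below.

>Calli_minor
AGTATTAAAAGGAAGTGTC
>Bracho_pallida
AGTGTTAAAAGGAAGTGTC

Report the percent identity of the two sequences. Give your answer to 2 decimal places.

94.74%

A single mismatch occurs at site 4 (A→G).
18 of the 19 sites match, so the percent identity is 18/19 × 100 = 94.74%.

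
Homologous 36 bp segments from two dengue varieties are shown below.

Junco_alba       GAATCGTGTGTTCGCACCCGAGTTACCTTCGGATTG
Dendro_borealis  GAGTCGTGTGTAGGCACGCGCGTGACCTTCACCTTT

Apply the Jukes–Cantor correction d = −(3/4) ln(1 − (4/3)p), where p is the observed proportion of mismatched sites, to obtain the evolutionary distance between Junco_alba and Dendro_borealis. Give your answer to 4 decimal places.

Mismatches occur at site 3 (A↔G), site 12 (T↔A), site 13 (C↔G), site 18 (C↔G), site 21 (A↔C), site 24 (T↔G), site 31 (G↔A), site 32 (G↔C), site 33 (A↔C), site 36 (G↔T).
p = 10/36 = 0.277778.
d = −0.75 · ln(1 − (4/3)·0.277778) = −0.75 · ln(0.629629) = −0.75 · (-0.462625) = 0.3470.

0.3470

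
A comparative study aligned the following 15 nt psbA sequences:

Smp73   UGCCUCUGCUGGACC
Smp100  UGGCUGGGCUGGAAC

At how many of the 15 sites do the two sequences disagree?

4

The sequences differ at positions 3 (C/G), 6 (C/G), 7 (U/G), 14 (C/A).
That gives 4 mismatches out of 15 aligned sites, so the Hamming distance is 4.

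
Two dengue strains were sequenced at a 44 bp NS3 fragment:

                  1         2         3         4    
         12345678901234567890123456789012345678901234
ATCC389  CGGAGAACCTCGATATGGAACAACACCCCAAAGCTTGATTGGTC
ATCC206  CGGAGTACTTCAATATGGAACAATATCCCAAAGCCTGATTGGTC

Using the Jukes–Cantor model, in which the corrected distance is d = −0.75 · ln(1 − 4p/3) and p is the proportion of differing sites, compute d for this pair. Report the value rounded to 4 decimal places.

0.1505

Mismatches occur at site 6 (A→T), site 9 (C→T), site 12 (G→A), site 24 (C→T), site 26 (C→T), site 35 (T→C).
p = 6/44 = 0.136364.
d = −0.75 · ln(1 − (4/3)·0.136364) = −0.75 · ln(0.818181) = −0.75 · (-0.200672) = 0.1505.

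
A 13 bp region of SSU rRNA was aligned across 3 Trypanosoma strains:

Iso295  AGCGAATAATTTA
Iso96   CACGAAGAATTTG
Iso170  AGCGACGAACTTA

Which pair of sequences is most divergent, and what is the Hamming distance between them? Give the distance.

Pairwise Hamming distances:
  Iso295 vs Iso96: 4
  Iso295 vs Iso170: 3
  Iso96 vs Iso170: 5
The largest is 5, between Iso96 and Iso170.

5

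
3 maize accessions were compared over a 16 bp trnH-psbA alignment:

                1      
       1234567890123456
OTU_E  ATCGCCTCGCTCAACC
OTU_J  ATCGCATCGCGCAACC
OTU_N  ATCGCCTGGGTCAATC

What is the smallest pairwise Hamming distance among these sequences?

Pairwise Hamming distances:
  OTU_E vs OTU_J: 2
  OTU_E vs OTU_N: 3
  OTU_J vs OTU_N: 5
The smallest is 2, between OTU_E and OTU_J.

2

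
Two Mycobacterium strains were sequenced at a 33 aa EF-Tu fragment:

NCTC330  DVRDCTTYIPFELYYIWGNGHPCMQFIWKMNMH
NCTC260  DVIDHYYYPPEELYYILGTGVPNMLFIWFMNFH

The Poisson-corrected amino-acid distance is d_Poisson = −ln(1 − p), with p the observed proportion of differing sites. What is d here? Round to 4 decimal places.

0.5008

The sequences differ at positions 3 (R/I), 5 (C/H), 6 (T/Y), 7 (T/Y), 9 (I/P), 11 (F/E), 17 (W/L), 19 (N/T), 21 (H/V), 23 (C/N), 25 (Q/L), 29 (K/F), 32 (M/F).
p = 13/33 = 0.393939.
d = −ln(1 − 0.393939) = −ln(0.606061) = 0.5008.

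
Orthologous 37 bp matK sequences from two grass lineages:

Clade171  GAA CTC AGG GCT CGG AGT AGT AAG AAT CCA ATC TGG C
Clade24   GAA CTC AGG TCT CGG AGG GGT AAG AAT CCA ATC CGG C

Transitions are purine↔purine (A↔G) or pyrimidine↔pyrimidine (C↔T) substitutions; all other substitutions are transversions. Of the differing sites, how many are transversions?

2

Differing sites — 10:G/T (Tv); 18:T/G (Tv); 19:A/G (Ti); 34:T/C (Ti).
Of the 4 differences, 2 transitions and 2 transversions, so the answer is 2.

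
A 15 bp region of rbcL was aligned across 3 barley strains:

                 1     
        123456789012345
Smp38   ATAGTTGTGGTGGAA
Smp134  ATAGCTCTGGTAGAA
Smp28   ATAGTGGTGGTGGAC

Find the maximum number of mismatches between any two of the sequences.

5

Pairwise Hamming distances:
  Smp38 vs Smp134: 3
  Smp38 vs Smp28: 2
  Smp134 vs Smp28: 5
The largest is 5, between Smp134 and Smp28.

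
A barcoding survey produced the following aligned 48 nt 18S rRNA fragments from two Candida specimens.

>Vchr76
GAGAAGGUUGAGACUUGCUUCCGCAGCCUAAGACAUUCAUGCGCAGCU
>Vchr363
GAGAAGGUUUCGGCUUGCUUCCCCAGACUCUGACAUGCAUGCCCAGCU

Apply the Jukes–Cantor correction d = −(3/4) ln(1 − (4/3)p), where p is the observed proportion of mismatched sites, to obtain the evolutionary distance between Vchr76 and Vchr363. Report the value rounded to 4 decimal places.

Mismatches occur at site 10 (G/U), site 11 (A/C), site 13 (A/G), site 23 (G/C), site 27 (C/A), site 30 (A/C), site 31 (A/U), site 37 (U/G), site 43 (G/C).
p = 9/48 = 0.187500.
d = −0.75 · ln(1 − (4/3)·0.187500) = −0.75 · ln(0.750000) = −0.75 · (-0.287682) = 0.2158.

0.2158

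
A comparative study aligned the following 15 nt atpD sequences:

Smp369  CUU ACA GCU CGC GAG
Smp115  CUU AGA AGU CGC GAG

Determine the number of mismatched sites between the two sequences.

Differing sites — 5:C/G; 7:G/A; 8:C/G.
That gives 3 mismatches out of 15 aligned sites, so the Hamming distance is 3.

3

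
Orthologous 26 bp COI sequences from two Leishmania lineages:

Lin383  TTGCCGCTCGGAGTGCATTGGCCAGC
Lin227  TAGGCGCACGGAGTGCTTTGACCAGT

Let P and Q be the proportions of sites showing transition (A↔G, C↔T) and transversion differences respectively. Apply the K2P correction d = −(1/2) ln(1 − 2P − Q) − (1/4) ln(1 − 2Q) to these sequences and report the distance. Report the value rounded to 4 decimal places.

0.2758

Differing sites — 2:T/A (Tv); 4:C/G (Tv); 8:T/A (Tv); 17:A/T (Tv); 21:G/A (Ti); 26:C/T (Ti).
Of the 6 differences, 2 transitions and 4 transversions over 26 sites: P = 2/26 = 0.076923, Q = 4/26 = 0.153846.
d = −0.5·ln(0.692308) − 0.25·ln(0.692308) = −0.5·(-0.367724) − 0.25·(-0.367724) = 0.2758.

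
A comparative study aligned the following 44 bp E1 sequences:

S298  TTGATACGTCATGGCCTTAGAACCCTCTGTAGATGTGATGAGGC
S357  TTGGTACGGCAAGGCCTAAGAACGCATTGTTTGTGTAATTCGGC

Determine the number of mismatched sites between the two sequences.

Mismatches occur at site 4 (A/G), site 9 (T/G), site 12 (T/A), site 18 (T/A), site 24 (C/G), site 26 (T/A), site 27 (C/T), site 31 (A/T), site 32 (G/T), site 33 (A/G), site 37 (G/A), site 40 (G/T), site 41 (A/C).
That gives 13 mismatches out of 44 aligned sites, so the Hamming distance is 13.

13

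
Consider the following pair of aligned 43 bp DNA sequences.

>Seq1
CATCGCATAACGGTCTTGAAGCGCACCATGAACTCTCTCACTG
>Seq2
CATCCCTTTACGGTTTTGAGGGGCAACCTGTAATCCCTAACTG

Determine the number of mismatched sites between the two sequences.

Mismatches occur at site 5 (G→C), site 7 (A→T), site 9 (A→T), site 15 (C→T), site 20 (A→G), site 22 (C→G), site 26 (C→A), site 28 (A→C), site 31 (A→T), site 33 (C→A), site 36 (T→C), site 39 (C→A).
That gives 12 mismatches out of 43 aligned sites, so the Hamming distance is 12.

12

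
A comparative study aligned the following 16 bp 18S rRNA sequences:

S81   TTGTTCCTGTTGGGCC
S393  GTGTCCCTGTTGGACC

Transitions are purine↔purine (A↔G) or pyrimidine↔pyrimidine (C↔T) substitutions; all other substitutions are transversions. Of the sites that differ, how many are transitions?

Mismatches occur at site 1 (T/G, transversion), site 5 (T/C, transition), site 14 (G/A, transition).
Of the 3 differences, 2 transitions and 1 transversion, so the answer is 2.

2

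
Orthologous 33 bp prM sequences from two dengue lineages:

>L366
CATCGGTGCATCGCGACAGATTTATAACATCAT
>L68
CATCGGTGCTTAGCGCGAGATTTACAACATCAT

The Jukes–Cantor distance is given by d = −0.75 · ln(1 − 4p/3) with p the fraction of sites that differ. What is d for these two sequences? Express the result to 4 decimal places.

0.1693

Mismatches occur at site 10 (A↔T), site 12 (C↔A), site 16 (A↔C), site 17 (C↔G), site 25 (T↔C).
p = 5/33 = 0.151515.
d = −0.75 · ln(1 − (4/3)·0.151515) = −0.75 · ln(0.797980) = −0.75 · (-0.225672) = 0.1693.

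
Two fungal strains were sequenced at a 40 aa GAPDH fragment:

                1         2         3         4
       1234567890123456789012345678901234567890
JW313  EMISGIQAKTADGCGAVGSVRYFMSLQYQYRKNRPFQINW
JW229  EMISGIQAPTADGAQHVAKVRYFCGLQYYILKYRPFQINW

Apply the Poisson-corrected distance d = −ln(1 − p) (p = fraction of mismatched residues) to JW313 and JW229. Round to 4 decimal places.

0.3567

The sequences differ at positions 9 (K/P), 14 (C/A), 15 (G/Q), 16 (A/H), 18 (G/A), 19 (S/K), 24 (M/C), 25 (S/G), 29 (Q/Y), 30 (Y/I), 31 (R/L), 33 (N/Y).
p = 12/40 = 0.300000.
d = −ln(1 − 0.300000) = −ln(0.700000) = 0.3567.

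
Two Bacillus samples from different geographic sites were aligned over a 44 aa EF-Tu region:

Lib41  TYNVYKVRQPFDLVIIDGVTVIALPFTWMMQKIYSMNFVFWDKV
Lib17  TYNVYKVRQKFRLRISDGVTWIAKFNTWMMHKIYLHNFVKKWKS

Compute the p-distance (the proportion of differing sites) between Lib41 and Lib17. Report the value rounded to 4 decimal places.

The sequences differ at positions 10 (P/K), 12 (D/R), 14 (V/R), 16 (I/S), 21 (V/W), 24 (L/K), 25 (P/F), 26 (F/N), 31 (Q/H), 35 (S/L), 36 (M/H), 40 (F/K), 41 (W/K), 42 (D/W), 44 (V/S).
There are 15 differences over 44 sites, so p = 15/44 = 0.3409.

0.3409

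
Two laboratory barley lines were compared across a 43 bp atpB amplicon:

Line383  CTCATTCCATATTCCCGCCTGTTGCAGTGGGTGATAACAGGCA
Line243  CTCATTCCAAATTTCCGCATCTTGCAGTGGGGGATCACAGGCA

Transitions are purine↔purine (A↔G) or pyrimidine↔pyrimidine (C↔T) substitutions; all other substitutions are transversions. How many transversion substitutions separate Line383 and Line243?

5

The sequences differ at positions 10 (T/A, transversion), 14 (C/T, transition), 19 (C/A, transversion), 21 (G/C, transversion), 32 (T/G, transversion), 36 (A/C, transversion).
Of the 6 differences, 1 transition and 5 transversions, so the answer is 5.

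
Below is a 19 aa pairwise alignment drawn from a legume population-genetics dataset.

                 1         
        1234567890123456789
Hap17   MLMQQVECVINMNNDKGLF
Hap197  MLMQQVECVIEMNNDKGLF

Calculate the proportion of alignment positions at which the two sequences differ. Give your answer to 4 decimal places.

0.0526

A single mismatch occurs at site 11 (N→E).
There are 1 differences over 19 sites, so p = 1/19 = 0.0526.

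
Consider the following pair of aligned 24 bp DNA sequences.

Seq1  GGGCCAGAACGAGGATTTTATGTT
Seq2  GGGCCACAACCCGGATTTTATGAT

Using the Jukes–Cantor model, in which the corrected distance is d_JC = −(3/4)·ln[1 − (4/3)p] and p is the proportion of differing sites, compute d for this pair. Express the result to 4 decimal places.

0.1885

Differing sites — 7:G/C; 11:G/C; 12:A/C; 23:T/A.
p = 4/24 = 0.166667.
d = −0.75 · ln(1 − (4/3)·0.166667) = −0.75 · ln(0.777777) = −0.75 · (-0.251315) = 0.1885.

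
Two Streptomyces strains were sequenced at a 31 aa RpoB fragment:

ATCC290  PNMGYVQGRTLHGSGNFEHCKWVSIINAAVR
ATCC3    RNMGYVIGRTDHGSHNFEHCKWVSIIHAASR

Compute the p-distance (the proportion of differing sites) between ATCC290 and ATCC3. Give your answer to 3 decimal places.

0.194

The sequences differ at positions 1 (P/R), 7 (Q/I), 11 (L/D), 15 (G/H), 27 (N/H), 30 (V/S).
There are 6 differences over 31 sites, so p = 6/31 = 0.194.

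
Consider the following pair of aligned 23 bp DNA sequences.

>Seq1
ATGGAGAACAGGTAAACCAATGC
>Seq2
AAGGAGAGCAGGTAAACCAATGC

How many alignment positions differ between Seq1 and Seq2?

2

Mismatches occur at site 2 (T↔A), site 8 (A↔G).
That gives 2 mismatches out of 23 aligned sites, so the Hamming distance is 2.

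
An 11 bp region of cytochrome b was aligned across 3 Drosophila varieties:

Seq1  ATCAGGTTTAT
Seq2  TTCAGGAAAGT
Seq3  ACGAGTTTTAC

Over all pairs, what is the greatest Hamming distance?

Pairwise Hamming distances:
  Seq1 vs Seq2: 5
  Seq1 vs Seq3: 4
  Seq2 vs Seq3: 9
The largest is 9, between Seq2 and Seq3.

9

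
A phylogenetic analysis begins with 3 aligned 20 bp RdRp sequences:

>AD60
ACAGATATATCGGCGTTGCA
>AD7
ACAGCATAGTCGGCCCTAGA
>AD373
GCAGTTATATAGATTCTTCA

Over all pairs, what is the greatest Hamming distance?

Pairwise Hamming distances:
  AD60 vs AD7: 9
  AD60 vs AD373: 8
  AD7 vs AD373: 12
The largest is 12, between AD7 and AD373.

12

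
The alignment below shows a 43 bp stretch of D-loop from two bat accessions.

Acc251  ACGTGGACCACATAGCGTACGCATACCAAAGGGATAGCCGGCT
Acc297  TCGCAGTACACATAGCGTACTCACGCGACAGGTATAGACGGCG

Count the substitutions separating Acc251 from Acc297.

Differing sites — 1:A/T; 4:T/C; 5:G/A; 7:A/T; 8:C/A; 21:G/T; 24:T/C; 25:A/G; 27:C/G; 29:A/C; 33:G/T; 38:C/A; 43:T/G.
That gives 13 mismatches out of 43 aligned sites, so the Hamming distance is 13.

13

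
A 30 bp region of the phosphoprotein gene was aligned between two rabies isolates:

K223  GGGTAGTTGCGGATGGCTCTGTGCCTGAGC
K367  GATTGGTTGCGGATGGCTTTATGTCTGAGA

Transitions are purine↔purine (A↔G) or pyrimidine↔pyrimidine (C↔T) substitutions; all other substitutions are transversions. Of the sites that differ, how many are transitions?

5

Mismatches occur at site 2 (G→A, transition), site 3 (G→T, transversion), site 5 (A→G, transition), site 19 (C→T, transition), site 21 (G→A, transition), site 24 (C→T, transition), site 30 (C→A, transversion).
Of the 7 differences, 5 transitions and 2 transversions, so the answer is 5.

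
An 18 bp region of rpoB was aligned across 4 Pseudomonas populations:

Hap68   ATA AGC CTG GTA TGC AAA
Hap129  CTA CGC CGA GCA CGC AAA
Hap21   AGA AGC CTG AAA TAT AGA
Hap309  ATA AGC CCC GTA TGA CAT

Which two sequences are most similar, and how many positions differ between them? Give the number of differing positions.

Pairwise Hamming distances:
  Hap68 vs Hap129: 6
  Hap68 vs Hap21: 6
  Hap68 vs Hap309: 5
  Hap129 vs Hap21: 11
  Hap129 vs Hap309: 9
  Hap21 vs Hap309: 10
The smallest is 5, between Hap68 and Hap309.

5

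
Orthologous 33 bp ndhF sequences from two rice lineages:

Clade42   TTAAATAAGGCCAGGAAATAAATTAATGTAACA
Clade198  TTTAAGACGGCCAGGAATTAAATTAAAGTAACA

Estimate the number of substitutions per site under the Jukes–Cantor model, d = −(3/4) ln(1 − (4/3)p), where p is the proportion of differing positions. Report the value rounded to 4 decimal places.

0.1693

The sequences differ at positions 3 (A/T), 6 (T/G), 8 (A/C), 18 (A/T), 27 (T/A).
p = 5/33 = 0.151515.
d = −0.75 · ln(1 − (4/3)·0.151515) = −0.75 · ln(0.797980) = −0.75 · (-0.225672) = 0.1693.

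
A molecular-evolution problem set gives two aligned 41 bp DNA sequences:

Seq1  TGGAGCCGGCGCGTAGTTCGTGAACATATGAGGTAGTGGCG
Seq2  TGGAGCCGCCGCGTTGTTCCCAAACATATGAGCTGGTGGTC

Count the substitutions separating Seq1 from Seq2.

Mismatches occur at site 9 (G→C), site 15 (A→T), site 20 (G→C), site 21 (T→C), site 22 (G→A), site 33 (G→C), site 35 (A→G), site 40 (C→T), site 41 (G→C).
That gives 9 mismatches out of 41 aligned sites, so the Hamming distance is 9.

9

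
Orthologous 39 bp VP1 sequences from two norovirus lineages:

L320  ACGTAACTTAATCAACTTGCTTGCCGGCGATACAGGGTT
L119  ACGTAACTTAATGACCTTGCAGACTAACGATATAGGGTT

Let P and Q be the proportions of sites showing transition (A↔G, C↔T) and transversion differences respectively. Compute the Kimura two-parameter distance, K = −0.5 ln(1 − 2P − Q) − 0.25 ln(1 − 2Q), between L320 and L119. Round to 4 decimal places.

0.2797

The sequences differ at positions 13 (C/G, transversion), 15 (A/C, transversion), 21 (T/A, transversion), 22 (T/G, transversion), 23 (G/A, transition), 25 (C/T, transition), 26 (G/A, transition), 27 (G/A, transition), 33 (C/T, transition).
Of the 9 differences, 5 transitions and 4 transversions over 39 sites: P = 5/39 = 0.128205, Q = 4/39 = 0.102564.
d = −0.5·ln(0.641026) − 0.25·ln(0.794872) = −0.5·(-0.444685) − 0.25·(-0.229574) = 0.2797.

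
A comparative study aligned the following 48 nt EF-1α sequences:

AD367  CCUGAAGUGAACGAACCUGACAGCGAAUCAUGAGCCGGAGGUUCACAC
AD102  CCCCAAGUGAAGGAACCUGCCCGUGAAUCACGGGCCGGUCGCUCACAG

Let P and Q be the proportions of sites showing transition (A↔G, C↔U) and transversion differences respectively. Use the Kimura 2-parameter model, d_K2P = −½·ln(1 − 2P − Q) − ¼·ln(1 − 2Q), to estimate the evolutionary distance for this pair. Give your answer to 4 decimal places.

Differing sites — 3:U/C (Ti); 4:G/C (Tv); 12:C/G (Tv); 20:A/C (Tv); 22:A/C (Tv); 24:C/U (Ti); 31:U/C (Ti); 33:A/G (Ti); 39:A/U (Tv); 40:G/C (Tv); 42:U/C (Ti); 48:C/G (Tv).
Of the 12 differences, 5 transitions and 7 transversions over 48 sites: P = 5/48 = 0.104167, Q = 7/48 = 0.145833.
d = −0.5·ln(0.645833) − 0.25·ln(0.708334) = −0.5·(-0.437214) − 0.25·(-0.344840) = 0.3048.

0.3048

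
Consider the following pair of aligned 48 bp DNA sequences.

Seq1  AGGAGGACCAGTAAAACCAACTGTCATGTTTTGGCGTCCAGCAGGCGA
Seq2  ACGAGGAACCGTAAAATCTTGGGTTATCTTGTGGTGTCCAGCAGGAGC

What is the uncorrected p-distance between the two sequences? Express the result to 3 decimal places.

Differing sites — 2:G/C; 8:C/A; 10:A/C; 17:C/T; 19:A/T; 20:A/T; 21:C/G; 22:T/G; 25:C/T; 28:G/C; 31:T/G; 35:C/T; 46:C/A; 48:A/C.
There are 14 differences over 48 sites, so p = 14/48 = 0.292.

0.292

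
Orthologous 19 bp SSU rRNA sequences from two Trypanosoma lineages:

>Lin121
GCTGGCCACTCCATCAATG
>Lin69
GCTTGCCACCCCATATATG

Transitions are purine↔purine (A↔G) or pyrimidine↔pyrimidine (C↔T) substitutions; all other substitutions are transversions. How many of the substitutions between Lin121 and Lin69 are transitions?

1

Mismatches occur at site 4 (G↔T, transversion), site 10 (T↔C, transition), site 15 (C↔A, transversion), site 16 (A↔T, transversion).
Of the 4 differences, 1 transition and 3 transversions, so the answer is 1.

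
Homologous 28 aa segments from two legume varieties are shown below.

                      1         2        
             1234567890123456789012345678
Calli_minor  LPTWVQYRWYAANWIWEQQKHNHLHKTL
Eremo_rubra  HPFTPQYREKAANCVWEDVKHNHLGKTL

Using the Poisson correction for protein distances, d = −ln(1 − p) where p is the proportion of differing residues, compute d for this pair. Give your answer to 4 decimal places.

0.4990

The sequences differ at positions 1 (L/H), 3 (T/F), 4 (W/T), 5 (V/P), 9 (W/E), 10 (Y/K), 14 (W/C), 15 (I/V), 18 (Q/D), 19 (Q/V), 25 (H/G).
p = 11/28 = 0.392857.
d = −ln(1 − 0.392857) = −ln(0.607143) = 0.4990.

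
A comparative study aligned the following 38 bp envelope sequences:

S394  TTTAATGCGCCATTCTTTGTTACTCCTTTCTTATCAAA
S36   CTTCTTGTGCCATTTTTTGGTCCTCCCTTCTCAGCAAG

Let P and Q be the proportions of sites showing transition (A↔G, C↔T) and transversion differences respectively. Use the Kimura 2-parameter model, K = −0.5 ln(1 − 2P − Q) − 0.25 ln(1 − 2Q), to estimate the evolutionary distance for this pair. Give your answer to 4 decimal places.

0.3729

The sequences differ at positions 1 (T/C, transition), 4 (A/C, transversion), 5 (A/T, transversion), 8 (C/T, transition), 15 (C/T, transition), 20 (T/G, transversion), 22 (A/C, transversion), 27 (T/C, transition), 32 (T/C, transition), 34 (T/G, transversion), 38 (A/G, transition).
Of the 11 differences, 6 transitions and 5 transversions over 38 sites: P = 6/38 = 0.157895, Q = 5/38 = 0.131579.
d = −0.5·ln(0.552631) − 0.25·ln(0.736842) = −0.5·(-0.593065) − 0.25·(-0.305382) = 0.3729.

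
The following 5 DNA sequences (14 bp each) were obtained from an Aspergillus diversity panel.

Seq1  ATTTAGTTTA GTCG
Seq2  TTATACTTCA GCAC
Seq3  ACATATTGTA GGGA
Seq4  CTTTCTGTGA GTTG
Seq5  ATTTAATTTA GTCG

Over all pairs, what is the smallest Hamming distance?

Pairwise Hamming distances:
  Seq1 vs Seq2: 7
  Seq1 vs Seq3: 7
  Seq1 vs Seq4: 6
  Seq1 vs Seq5: 1
  Seq2 vs Seq3: 8
  Seq2 vs Seq4: 9
  Seq2 vs Seq5: 7
  Seq3 vs Seq4: 10
  Seq3 vs Seq5: 7
  Seq4 vs Seq5: 6
The smallest is 1, between Seq1 and Seq5.

1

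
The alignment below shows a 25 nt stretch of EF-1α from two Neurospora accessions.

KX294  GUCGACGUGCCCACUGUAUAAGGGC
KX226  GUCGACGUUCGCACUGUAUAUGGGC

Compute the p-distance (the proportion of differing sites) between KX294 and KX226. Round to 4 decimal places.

Mismatches occur at site 9 (G/U), site 11 (C/G), site 21 (A/U).
There are 3 differences over 25 sites, so p = 3/25 = 0.1200.

0.1200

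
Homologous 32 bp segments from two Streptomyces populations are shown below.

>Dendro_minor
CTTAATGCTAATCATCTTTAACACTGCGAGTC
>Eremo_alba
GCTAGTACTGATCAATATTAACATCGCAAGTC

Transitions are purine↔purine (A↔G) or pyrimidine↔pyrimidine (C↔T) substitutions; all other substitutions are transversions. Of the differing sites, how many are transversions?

The sequences differ at positions 1 (C/G, transversion), 2 (T/C, transition), 5 (A/G, transition), 7 (G/A, transition), 10 (A/G, transition), 15 (T/A, transversion), 16 (C/T, transition), 17 (T/A, transversion), 24 (C/T, transition), 25 (T/C, transition), 28 (G/A, transition).
Of the 11 differences, 8 transitions and 3 transversions, so the answer is 3.

3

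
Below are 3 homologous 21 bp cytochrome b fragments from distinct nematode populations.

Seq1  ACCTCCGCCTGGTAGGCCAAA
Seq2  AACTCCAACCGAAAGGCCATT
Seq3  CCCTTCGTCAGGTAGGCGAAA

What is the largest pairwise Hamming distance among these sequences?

11

Pairwise Hamming distances:
  Seq1 vs Seq2: 8
  Seq1 vs Seq3: 5
  Seq2 vs Seq3: 11
The largest is 11, between Seq2 and Seq3.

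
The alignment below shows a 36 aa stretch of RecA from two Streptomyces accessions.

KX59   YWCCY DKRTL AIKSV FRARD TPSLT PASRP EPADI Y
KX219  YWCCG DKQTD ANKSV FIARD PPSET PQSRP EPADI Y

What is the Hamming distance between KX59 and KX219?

Mismatches occur at site 5 (Y/G), site 8 (R/Q), site 10 (L/D), site 12 (I/N), site 17 (R/I), site 21 (T/P), site 24 (L/E), site 27 (A/Q).
That gives 8 mismatches out of 36 aligned sites, so the Hamming distance is 8.

8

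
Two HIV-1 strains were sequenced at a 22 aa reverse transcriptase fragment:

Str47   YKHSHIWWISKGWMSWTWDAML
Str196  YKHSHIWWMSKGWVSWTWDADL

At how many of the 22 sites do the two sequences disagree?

The sequences differ at positions 9 (I/M), 14 (M/V), 21 (M/D).
That gives 3 mismatches out of 22 aligned sites, so the Hamming distance is 3.

3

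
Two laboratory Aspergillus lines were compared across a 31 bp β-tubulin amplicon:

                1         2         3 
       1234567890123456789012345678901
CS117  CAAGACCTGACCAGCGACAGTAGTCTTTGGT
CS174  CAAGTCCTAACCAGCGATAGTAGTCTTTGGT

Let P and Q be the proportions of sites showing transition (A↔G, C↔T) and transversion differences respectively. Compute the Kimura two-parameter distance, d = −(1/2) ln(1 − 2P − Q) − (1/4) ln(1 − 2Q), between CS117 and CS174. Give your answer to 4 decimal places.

0.1046

Mismatches occur at site 5 (A→T, transversion), site 9 (G→A, transition), site 18 (C→T, transition).
Of the 3 differences, 2 transitions and 1 transversion over 31 sites: P = 2/31 = 0.064516, Q = 1/31 = 0.032258.
d = −0.5·ln(0.838710) − 0.25·ln(0.935484) = −0.5·(-0.175890) − 0.25·(-0.066691) = 0.1046.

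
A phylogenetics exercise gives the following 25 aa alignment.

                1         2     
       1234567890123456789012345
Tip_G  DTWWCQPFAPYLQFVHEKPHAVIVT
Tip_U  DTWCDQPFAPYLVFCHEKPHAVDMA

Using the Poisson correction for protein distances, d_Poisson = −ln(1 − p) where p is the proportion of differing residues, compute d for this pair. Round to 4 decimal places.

0.3285

Mismatches occur at site 4 (W→C), site 5 (C→D), site 13 (Q→V), site 15 (V→C), site 23 (I→D), site 24 (V→M), site 25 (T→A).
p = 7/25 = 0.280000.
d = −ln(1 − 0.280000) = −ln(0.720000) = 0.3285.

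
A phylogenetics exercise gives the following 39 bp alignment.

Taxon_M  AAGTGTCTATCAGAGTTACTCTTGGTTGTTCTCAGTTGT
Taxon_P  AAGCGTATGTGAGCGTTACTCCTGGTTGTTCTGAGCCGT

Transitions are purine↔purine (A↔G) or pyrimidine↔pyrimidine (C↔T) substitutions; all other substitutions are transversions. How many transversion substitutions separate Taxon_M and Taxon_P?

4

Mismatches occur at site 4 (T↔C, transition), site 7 (C↔A, transversion), site 9 (A↔G, transition), site 11 (C↔G, transversion), site 14 (A↔C, transversion), site 22 (T↔C, transition), site 33 (C↔G, transversion), site 36 (T↔C, transition), site 37 (T↔C, transition).
Of the 9 differences, 5 transitions and 4 transversions, so the answer is 4.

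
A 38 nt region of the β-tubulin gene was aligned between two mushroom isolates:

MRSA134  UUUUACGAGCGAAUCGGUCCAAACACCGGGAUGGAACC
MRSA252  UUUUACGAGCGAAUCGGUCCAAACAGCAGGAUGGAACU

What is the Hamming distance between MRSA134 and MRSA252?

3

Differing sites — 26:C/G; 28:G/A; 38:C/U.
That gives 3 mismatches out of 38 aligned sites, so the Hamming distance is 3.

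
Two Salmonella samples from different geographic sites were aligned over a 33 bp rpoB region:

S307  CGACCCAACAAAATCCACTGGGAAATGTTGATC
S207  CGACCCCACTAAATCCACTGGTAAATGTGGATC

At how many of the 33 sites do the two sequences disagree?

4

The sequences differ at positions 7 (A/C), 10 (A/T), 22 (G/T), 29 (T/G).
That gives 4 mismatches out of 33 aligned sites, so the Hamming distance is 4.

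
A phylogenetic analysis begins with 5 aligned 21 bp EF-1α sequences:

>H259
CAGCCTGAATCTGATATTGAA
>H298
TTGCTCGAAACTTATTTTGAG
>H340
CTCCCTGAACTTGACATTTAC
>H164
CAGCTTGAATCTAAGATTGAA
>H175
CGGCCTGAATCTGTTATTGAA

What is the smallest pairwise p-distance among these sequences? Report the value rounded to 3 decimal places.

0.095

Pairwise Hamming distances:
  H259 vs H298: 8
  H259 vs H340: 7
  H259 vs H164: 3
  H259 vs H175: 2
  H298 vs H340: 11
  H298 vs H164: 8
  H298 vs H175: 9
  H340 vs H164: 9
  H340 vs H175: 8
  H164 vs H175: 5
The smallest is 2 mismatches, between H259 and H175; p = 2/21 = 0.095.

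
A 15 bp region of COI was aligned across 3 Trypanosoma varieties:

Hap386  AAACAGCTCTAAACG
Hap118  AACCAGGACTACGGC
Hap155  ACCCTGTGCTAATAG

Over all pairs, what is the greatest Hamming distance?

Pairwise Hamming distances:
  Hap386 vs Hap118: 7
  Hap386 vs Hap155: 7
  Hap118 vs Hap155: 8
The largest is 8, between Hap118 and Hap155.

8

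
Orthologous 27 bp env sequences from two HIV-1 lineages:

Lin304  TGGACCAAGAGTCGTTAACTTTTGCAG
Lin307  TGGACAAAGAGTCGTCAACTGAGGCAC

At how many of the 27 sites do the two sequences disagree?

Mismatches occur at site 6 (C↔A), site 16 (T↔C), site 21 (T↔G), site 22 (T↔A), site 23 (T↔G), site 27 (G↔C).
That gives 6 mismatches out of 27 aligned sites, so the Hamming distance is 6.

6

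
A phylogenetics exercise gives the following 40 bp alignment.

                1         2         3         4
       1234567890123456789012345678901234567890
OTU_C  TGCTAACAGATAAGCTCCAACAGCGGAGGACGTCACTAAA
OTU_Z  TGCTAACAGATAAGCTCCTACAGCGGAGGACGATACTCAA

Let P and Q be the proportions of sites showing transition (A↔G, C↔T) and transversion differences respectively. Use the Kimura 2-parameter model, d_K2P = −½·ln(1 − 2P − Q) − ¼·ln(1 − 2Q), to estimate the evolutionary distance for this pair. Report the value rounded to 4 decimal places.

The sequences differ at positions 19 (A/T, transversion), 33 (T/A, transversion), 34 (C/T, transition), 38 (A/C, transversion).
Of the 4 differences, 1 transition and 3 transversions over 40 sites: P = 1/40 = 0.025000, Q = 3/40 = 0.075000.
d = −0.5·ln(0.875000) − 0.25·ln(0.850000) = −0.5·(-0.133531) − 0.25·(-0.162519) = 0.1074.

0.1074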